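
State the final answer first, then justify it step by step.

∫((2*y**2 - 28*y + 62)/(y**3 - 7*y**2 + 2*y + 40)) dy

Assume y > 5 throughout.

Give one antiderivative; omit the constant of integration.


The answer is -4*log(y - 5) + 3*log(y - 4) + 3*log(y + 2).
Step 1. Decompose ∫((2*y**2 - 28*y + 62)/(y**3 - 7*y**2 + 2*y + 40)) dy by partial fractions, (2*y**2 - 28*y + 62)/(y**3 - 7*y**2 + 2*y + 40) = 3/(y + 2) + 3/(y - 4) - 4/(y - 5): now ∫(-4/(y - 5)) dy + ∫(3/(y - 4)) dy + ∫(3/(y + 2)) dy.
Step 2. Evaluate the standard form [assuming y > 4]: now 3*log(y - 4) + ∫(-4/(y - 5)) dy + ∫(3/(y + 2)) dy.
Step 3. Evaluate the standard form [assuming y > 5]: now -4*log(y - 5) + 3*log(y - 4) + ∫(3/(y + 2)) dy.
Step 4. Evaluate the standard form [assuming y > -2]: now -4*log(y - 5) + 3*log(y - 4) + 3*log(y + 2).
Answer: -4*log(y - 5) + 3*log(y - 4) + 3*log(y + 2).


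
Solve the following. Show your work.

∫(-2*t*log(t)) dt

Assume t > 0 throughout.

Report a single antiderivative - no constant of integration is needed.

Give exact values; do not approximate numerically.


Step 1. Integrate ∫(-2*t*log(t)) dt by parts with u = log(t), dv = (-2*t) dt, so v = -t**2 [assuming t > 0]: now -t**2*log(t) + ∫(t) dt.
Step 2. Evaluate the standard form: now -t**2*log(t) + t**2/2.
Answer: -t**2*log(t) + t**2/2.


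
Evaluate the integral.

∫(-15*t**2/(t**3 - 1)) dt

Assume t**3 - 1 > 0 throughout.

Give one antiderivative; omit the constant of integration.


Answer: -5*log(t**3 - 1).


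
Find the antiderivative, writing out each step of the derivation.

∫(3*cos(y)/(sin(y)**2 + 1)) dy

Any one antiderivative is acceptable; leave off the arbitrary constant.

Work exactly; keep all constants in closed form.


Step 1. Substitute u = sin(y), turning ∫(3*cos(y)/(sin(y)**2 + 1)) dy into ∫(3/(u**2 + 1)) du: now ∫(3/(u**2 + 1)) du.
Step 2. Evaluate the standard form: now 3*atan(u).
Step 3. Substitute back u = sin(y): now 3*atan(sin(y)).
Answer: 3*atan(sin(y)).


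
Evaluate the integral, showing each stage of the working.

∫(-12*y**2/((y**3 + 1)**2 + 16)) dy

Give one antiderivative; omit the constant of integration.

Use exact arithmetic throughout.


Step 1. Substitute u = y**3 + 1, turning ∫(-12*y**2/((y**3 + 1)**2 + 16)) dy into ∫(-4/(u**2 + 16)) du: now ∫(-4/(u**2 + 16)) du.
Step 2. Evaluate the standard form: now -atan(u/4).
Step 3. Substitute back u = y**3 + 1: now -atan(y**3/4 + 1/4).
Answer: -atan(y**3/4 + 1/4).


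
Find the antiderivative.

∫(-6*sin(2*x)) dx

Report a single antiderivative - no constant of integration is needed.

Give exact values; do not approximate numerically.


Answer: 3*cos(2*x).


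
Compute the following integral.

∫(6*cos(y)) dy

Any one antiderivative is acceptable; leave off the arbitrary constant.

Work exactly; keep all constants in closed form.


Answer: 6*sin(y).


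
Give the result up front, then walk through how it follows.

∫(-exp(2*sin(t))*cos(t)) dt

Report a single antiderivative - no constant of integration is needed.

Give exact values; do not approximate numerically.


The answer is -exp(2*sin(t))/2.
Step 1. Substitute u = sin(t), turning ∫(-exp(2*sin(t))*cos(t)) dt into ∫(-exp(2*u)) du: now ∫(-exp(2*u)) du.
Step 2. Evaluate the standard form: now -exp(2*u)/2.
Step 3. Substitute back u = sin(t): now -exp(2*sin(t))/2.
Answer: -exp(2*sin(t))/2.


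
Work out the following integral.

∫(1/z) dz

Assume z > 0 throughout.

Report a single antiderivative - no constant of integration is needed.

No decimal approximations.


Answer: log(z).


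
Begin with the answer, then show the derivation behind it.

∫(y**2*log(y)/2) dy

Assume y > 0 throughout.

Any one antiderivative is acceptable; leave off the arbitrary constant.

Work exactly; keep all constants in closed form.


The answer is y**3*log(y)/6 - y**3/18.
Step 1. Integrate ∫(y**2*log(y)/2) dy by parts with u = log(y), dv = (y**2/2) dy, so v = y**3/6 [assuming y > 0]: now y**3*log(y)/6 + ∫(-y**2/6) dy.
Step 2. Evaluate the standard form: now y**3*log(y)/6 - y**3/18.
Answer: y**3*log(y)/6 - y**3/18.


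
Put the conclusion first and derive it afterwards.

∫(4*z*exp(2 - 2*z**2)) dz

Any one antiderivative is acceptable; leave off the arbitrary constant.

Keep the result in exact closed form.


The answer is -exp(2 - 2*z**2).
Step 1. Substitute u = z**2 - 1, turning ∫(4*z*exp(2 - 2*z**2)) dz into ∫(2*exp(-2*u)) du: now ∫(2*exp(-2*u)) du.
Step 2. Evaluate the standard form: now -exp(-2*u).
Step 3. Substitute back u = z**2 - 1: now -exp(2 - 2*z**2).
Answer: -exp(2 - 2*z**2).


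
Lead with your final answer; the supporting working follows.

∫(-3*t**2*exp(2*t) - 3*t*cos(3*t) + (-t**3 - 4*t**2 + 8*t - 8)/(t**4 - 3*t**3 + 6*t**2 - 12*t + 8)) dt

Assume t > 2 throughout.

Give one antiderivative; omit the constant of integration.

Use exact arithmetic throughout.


The answer is -3*t**2*exp(2*t)/2 + 3*t*exp(2*t)/2 - t*sin(3*t) - 3*exp(2*t)/4 - 2*log(t - 2) + log(t - 1) - cos(3*t)/3 - 2*atan(t/2).
Step 1. Rewrite: now ∫(-3*t*cos(3*t)) dt + ∫(-3*t**2*exp(2*t)) dt + ∫((-t**3 - 4*t**2 + 8*t - 8)/(t**4 - 3*t**3 + 6*t**2 - 12*t + 8)) dt.
Step 2. Integrate ∫(-3*t*cos(3*t)) dt by parts with u = t, dv = (-3*cos(3*t)) dt, so v = -sin(3*t): now -t*sin(3*t) + ∫(-3*t**2*exp(2*t)) dt + ∫((-t**3 - 4*t**2 + 8*t - 8)/(t**4 - 3*t**3 + 6*t**2 - 12*t + 8)) dt + ∫(sin(3*t)) dt.
Step 3. Evaluate the standard form: now -t*sin(3*t) - cos(3*t)/3 + ∫(-3*t**2*exp(2*t)) dt + ∫((-t**3 - 4*t**2 + 8*t - 8)/(t**4 - 3*t**3 + 6*t**2 - 12*t + 8)) dt.
Step 4. Integrate ∫(-3*t**2*exp(2*t)) dt by parts with u = t**2, dv = (-3*exp(2*t)) dt, so v = -3*exp(2*t)/2: now -3*t**2*exp(2*t)/2 - t*sin(3*t) - cos(3*t)/3 + ∫(3*t*exp(2*t)) dt + ∫((-t**3 - 4*t**2 + 8*t - 8)/(t**4 - 3*t**3 + 6*t**2 - 12*t + 8)) dt.
Step 5. Integrate ∫(3*t*exp(2*t)) dt by parts with u = t, dv = (3*exp(2*t)) dt, so v = 3*exp(2*t)/2: now -3*t**2*exp(2*t)/2 + 3*t*exp(2*t)/2 - t*sin(3*t) - cos(3*t)/3 + ∫((-t**3 - 4*t**2 + 8*t - 8)/(t**4 - 3*t**3 + 6*t**2 - 12*t + 8)) dt + ∫(-3*exp(2*t)/2) dt.
Step 6. Evaluate the standard form: now -3*t**2*exp(2*t)/2 + 3*t*exp(2*t)/2 - t*sin(3*t) - 3*exp(2*t)/4 - cos(3*t)/3 + ∫((-t**3 - 4*t**2 + 8*t - 8)/(t**4 - 3*t**3 + 6*t**2 - 12*t + 8)) dt.
Step 7. Decompose ∫((-t**3 - 4*t**2 + 8*t - 8)/(t**4 - 3*t**3 + 6*t**2 - 12*t + 8)) dt by partial fractions, (-t**3 - 4*t**2 + 8*t - 8)/(t**4 - 3*t**3 + 6*t**2 - 12*t + 8) = -4/(t**2 + 4) + 1/(t - 1) - 2/(t - 2): now -3*t**2*exp(2*t)/2 + 3*t*exp(2*t)/2 - t*sin(3*t) - 3*exp(2*t)/4 - cos(3*t)/3 + ∫(-2/(t - 2)) dt + ∫(1/(t - 1)) dt + ∫(-4/(t**2 + 4)) dt.
Step 8. Evaluate the standard form [assuming t > 2]: now -3*t**2*exp(2*t)/2 + 3*t*exp(2*t)/2 - t*sin(3*t) - 3*exp(2*t)/4 - 2*log(t - 2) - cos(3*t)/3 + ∫(1/(t - 1)) dt + ∫(-4/(t**2 + 4)) dt.
Step 9. Evaluate the standard form [assuming t > 1]: now -3*t**2*exp(2*t)/2 + 3*t*exp(2*t)/2 - t*sin(3*t) - 3*exp(2*t)/4 - 2*log(t - 2) + log(t - 1) - cos(3*t)/3 + ∫(-4/(t**2 + 4)) dt.
Step 10. Evaluate the standard form: now -3*t**2*exp(2*t)/2 + 3*t*exp(2*t)/2 - t*sin(3*t) - 3*exp(2*t)/4 - 2*log(t - 2) + log(t - 1) - cos(3*t)/3 - 2*atan(t/2).
Answer: -3*t**2*exp(2*t)/2 + 3*t*exp(2*t)/2 - t*sin(3*t) - 3*exp(2*t)/4 - 2*log(t - 2) + log(t - 1) - cos(3*t)/3 - 2*atan(t/2).


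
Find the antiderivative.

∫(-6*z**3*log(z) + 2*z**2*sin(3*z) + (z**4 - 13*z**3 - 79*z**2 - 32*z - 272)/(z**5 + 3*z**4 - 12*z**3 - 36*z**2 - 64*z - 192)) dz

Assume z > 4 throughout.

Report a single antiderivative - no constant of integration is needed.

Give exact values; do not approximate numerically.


Answer: -3*z**4*log(z)/2 + 3*z**4/8 - 2*z**2*cos(3*z)/3 + 4*z*sin(3*z)/9 - 2*log(z - 4) + 5*log(z + 3) - 2*log(z + 4) + 4*cos(3*z)/27 - atan(z/2)/2.


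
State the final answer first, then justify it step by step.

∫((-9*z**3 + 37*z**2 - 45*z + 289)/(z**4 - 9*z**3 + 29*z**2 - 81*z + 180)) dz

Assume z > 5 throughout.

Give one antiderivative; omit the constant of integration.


The answer is -4*log(z - 5) - 5*log(z - 4) - 4*atan(z/3)/3.
Step 1. Decompose ∫((-9*z**3 + 37*z**2 - 45*z + 289)/(z**4 - 9*z**3 + 29*z**2 - 81*z + 180)) dz by partial fractions, (-9*z**3 + 37*z**2 - 45*z + 289)/(z**4 - 9*z**3 + 29*z**2 - 81*z + 180) = -4/(z**2 + 9) - 5/(z - 4) - 4/(z - 5): now ∫(-4/(z - 5)) dz + ∫(-5/(z - 4)) dz + ∫(-4/(z**2 + 9)) dz.
Step 2. Evaluate the standard form [assuming z > 4]: now -5*log(z - 4) + ∫(-4/(z - 5)) dz + ∫(-4/(z**2 + 9)) dz.
Step 3. Evaluate the standard form [assuming z > 5]: now -4*log(z - 5) - 5*log(z - 4) + ∫(-4/(z**2 + 9)) dz.
Step 4. Evaluate the standard form: now -4*log(z - 5) - 5*log(z - 4) - 4*atan(z/3)/3.
Answer: -4*log(z - 5) - 5*log(z - 4) - 4*atan(z/3)/3.


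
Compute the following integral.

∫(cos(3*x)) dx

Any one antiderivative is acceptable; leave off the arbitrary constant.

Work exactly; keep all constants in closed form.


Answer: sin(3*x)/3.


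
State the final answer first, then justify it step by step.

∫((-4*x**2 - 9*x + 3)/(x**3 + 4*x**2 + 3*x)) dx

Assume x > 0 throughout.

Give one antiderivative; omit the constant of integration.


The answer is log(x) - 4*log(x + 1) - log(x + 3).
Step 1. Decompose ∫((-4*x**2 - 9*x + 3)/(x**3 + 4*x**2 + 3*x)) dx by partial fractions, (-4*x**2 - 9*x + 3)/(x**3 + 4*x**2 + 3*x) = -1/(x + 3) - 4/(x + 1) + 1/x: now ∫(1/x) dx + ∫(-4/(x + 1)) dx + ∫(-1/(x + 3)) dx.
Step 2. Evaluate the standard form [assuming x > -1]: now -4*log(x + 1) + ∫(1/x) dx + ∫(-1/(x + 3)) dx.
Step 3. Evaluate the standard form [assuming x > 0]: now log(x) - 4*log(x + 1) + ∫(-1/(x + 3)) dx.
Step 4. Evaluate the standard form [assuming x > -3]: now log(x) - 4*log(x + 1) - log(x + 3).
Answer: log(x) - 4*log(x + 1) - log(x + 3).


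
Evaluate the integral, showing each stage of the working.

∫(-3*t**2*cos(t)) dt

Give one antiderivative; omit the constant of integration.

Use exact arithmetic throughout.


Step 1. Integrate ∫(-3*t**2*cos(t)) dt by parts with u = t**2, dv = (-3*cos(t)) dt, so v = -3*sin(t): now -3*t**2*sin(t) + ∫(6*t*sin(t)) dt.
Step 2. Integrate ∫(6*t*sin(t)) dt by parts with u = t, dv = (6*sin(t)) dt, so v = -6*cos(t): now -3*t**2*sin(t) - 6*t*cos(t) + ∫(6*cos(t)) dt.
Step 3. Evaluate the standard form: now -3*t**2*sin(t) - 6*t*cos(t) + 6*sin(t).
Answer: -3*t**2*sin(t) - 6*t*cos(t) + 6*sin(t).


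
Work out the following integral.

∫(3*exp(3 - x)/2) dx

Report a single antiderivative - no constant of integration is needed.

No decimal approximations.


Answer: -3*exp(3 - x)/2.


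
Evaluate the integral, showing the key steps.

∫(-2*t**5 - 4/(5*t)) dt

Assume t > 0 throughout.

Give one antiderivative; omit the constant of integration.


Step 1. Rewrite: now ∫(-4/(5*t)) dt + ∫(-2*t**5) dt.
Step 2. Evaluate the standard form: now -t**6/3 + ∫(-4/(5*t)) dt.
Step 3. Evaluate the standard form [assuming t > 0]: now -t**6/3 - 4*log(t)/5.
Answer: -t**6/3 - 4*log(t)/5.


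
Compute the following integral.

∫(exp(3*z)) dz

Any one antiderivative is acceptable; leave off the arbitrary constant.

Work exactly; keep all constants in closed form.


Answer: exp(3*z)/3.


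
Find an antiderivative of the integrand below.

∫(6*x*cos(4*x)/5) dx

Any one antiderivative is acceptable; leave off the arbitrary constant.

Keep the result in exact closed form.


Answer: 3*x*sin(4*x)/10 + 3*cos(4*x)/40.


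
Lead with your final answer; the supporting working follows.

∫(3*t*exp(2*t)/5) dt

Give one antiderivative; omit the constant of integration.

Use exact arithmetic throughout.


The answer is 3*t*exp(2*t)/10 - 3*exp(2*t)/20.
Step 1. Integrate ∫(3*t*exp(2*t)/5) dt by parts with u = t, dv = (3*exp(2*t)/5) dt, so v = 3*exp(2*t)/10: now 3*t*exp(2*t)/10 + ∫(-3*exp(2*t)/10) dt.
Step 2. Evaluate the standard form: now 3*t*exp(2*t)/10 - 3*exp(2*t)/20.
Answer: 3*t*exp(2*t)/10 - 3*exp(2*t)/20.


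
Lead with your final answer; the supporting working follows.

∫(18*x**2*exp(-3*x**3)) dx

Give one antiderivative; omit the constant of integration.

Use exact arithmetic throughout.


The answer is -2*exp(-3*x**3).
Step 1. Substitute u = x**3, turning ∫(18*x**2*exp(-3*x**3)) dx into ∫(6*exp(-3*u)) du: now ∫(6*exp(-3*u)) du.
Step 2. Evaluate the standard form: now -2*exp(-3*u).
Step 3. Substitute back u = x**3: now -2*exp(-3*x**3).
Answer: -2*exp(-3*x**3).


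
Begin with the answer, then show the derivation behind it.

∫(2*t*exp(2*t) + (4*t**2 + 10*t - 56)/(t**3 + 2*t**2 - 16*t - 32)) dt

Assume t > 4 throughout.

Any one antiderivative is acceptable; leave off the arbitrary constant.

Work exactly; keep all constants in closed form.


The answer is t*exp(2*t) - exp(2*t)/2 + log(t - 4) + 5*log(t + 2) - 2*log(t + 4).
Step 1. Rewrite: now ∫(2*t*exp(2*t)) dt + ∫((4*t**2 + 10*t - 56)/(t**3 + 2*t**2 - 16*t - 32)) dt.
Step 2. Decompose ∫((4*t**2 + 10*t - 56)/(t**3 + 2*t**2 - 16*t - 32)) dt by partial fractions, (4*t**2 + 10*t - 56)/(t**3 + 2*t**2 - 16*t - 32) = -2/(t + 4) + 5/(t + 2) + 1/(t - 4): now ∫(2*t*exp(2*t)) dt + ∫(1/(t - 4)) dt + ∫(5/(t + 2)) dt + ∫(-2/(t + 4)) dt.
Step 3. Evaluate the standard form [assuming t > -4]: now -2*log(t + 4) + ∫(2*t*exp(2*t)) dt + ∫(1/(t - 4)) dt + ∫(5/(t + 2)) dt.
Step 4. Evaluate the standard form [assuming t > -2]: now 5*log(t + 2) - 2*log(t + 4) + ∫(2*t*exp(2*t)) dt + ∫(1/(t - 4)) dt.
Step 5. Evaluate the standard form [assuming t > 4]: now log(t - 4) + 5*log(t + 2) - 2*log(t + 4) + ∫(2*t*exp(2*t)) dt.
Step 6. Integrate ∫(2*t*exp(2*t)) dt by parts with u = t, dv = (2*exp(2*t)) dt, so v = exp(2*t): now t*exp(2*t) + log(t - 4) + 5*log(t + 2) - 2*log(t + 4) + ∫(-exp(2*t)) dt.
Step 7. Evaluate the standard form: now t*exp(2*t) - exp(2*t)/2 + log(t - 4) + 5*log(t + 2) - 2*log(t + 4).
Answer: t*exp(2*t) - exp(2*t)/2 + log(t - 4) + 5*log(t + 2) - 2*log(t + 4).


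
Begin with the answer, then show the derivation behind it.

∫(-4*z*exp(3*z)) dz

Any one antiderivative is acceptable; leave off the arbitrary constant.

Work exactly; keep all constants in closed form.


The answer is -4*z*exp(3*z)/3 + 4*exp(3*z)/9.
Step 1. Integrate ∫(-4*z*exp(3*z)) dz by parts with u = z, dv = (-4*exp(3*z)) dz, so v = -4*exp(3*z)/3: now -4*z*exp(3*z)/3 + ∫(4*exp(3*z)/3) dz.
Step 2. Evaluate the standard form: now -4*z*exp(3*z)/3 + 4*exp(3*z)/9.
Answer: -4*z*exp(3*z)/3 + 4*exp(3*z)/9.


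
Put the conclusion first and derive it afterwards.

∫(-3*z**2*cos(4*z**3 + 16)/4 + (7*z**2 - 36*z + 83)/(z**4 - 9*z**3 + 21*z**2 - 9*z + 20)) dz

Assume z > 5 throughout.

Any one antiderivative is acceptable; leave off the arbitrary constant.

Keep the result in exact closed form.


The answer is 3*log(z - 5) - 3*log(z - 4) - sin(4*z**3 + 16)/16 + 4*atan(z).
Step 1. Rewrite: now ∫(-3*z**2*cos(4*z**3 + 16)/4) dz + ∫((7*z**2 - 36*z + 83)/(z**4 - 9*z**3 + 21*z**2 - 9*z + 20)) dz.
Step 2. Substitute u = z**3 + 4, turning ∫(-3*z**2*cos(4*z**3 + 16)/4) dz into ∫(-cos(4*u)/4) du: now ∫((7*z**2 - 36*z + 83)/(z**4 - 9*z**3 + 21*z**2 - 9*z + 20)) dz + ∫(-cos(4*u)/4) du.
Step 3. Evaluate the standard form: now -sin(4*u)/16 + ∫((7*z**2 - 36*z + 83)/(z**4 - 9*z**3 + 21*z**2 - 9*z + 20)) dz.
Step 4. Substitute back u = z**3 + 4: now -sin(4*z**3 + 16)/16 + ∫((7*z**2 - 36*z + 83)/(z**4 - 9*z**3 + 21*z**2 - 9*z + 20)) dz.
Step 5. Decompose ∫((7*z**2 - 36*z + 83)/(z**4 - 9*z**3 + 21*z**2 - 9*z + 20)) dz by partial fractions, (7*z**2 - 36*z + 83)/(z**4 - 9*z**3 + 21*z**2 - 9*z + 20) = 4/(z**2 + 1) - 3/(z - 4) + 3/(z - 5): now -sin(4*z**3 + 16)/16 + ∫(3/(z - 5)) dz + ∫(-3/(z - 4)) dz + ∫(4/(z**2 + 1)) dz.
Step 6. Evaluate the standard form [assuming z > 5]: now 3*log(z - 5) - sin(4*z**3 + 16)/16 + ∫(-3/(z - 4)) dz + ∫(4/(z**2 + 1)) dz.
Step 7. Evaluate the standard form [assuming z > 4]: now 3*log(z - 5) - 3*log(z - 4) - sin(4*z**3 + 16)/16 + ∫(4/(z**2 + 1)) dz.
Step 8. Evaluate the standard form: now 3*log(z - 5) - 3*log(z - 4) - sin(4*z**3 + 16)/16 + 4*atan(z).
Answer: 3*log(z - 5) - 3*log(z - 4) - sin(4*z**3 + 16)/16 + 4*atan(z).


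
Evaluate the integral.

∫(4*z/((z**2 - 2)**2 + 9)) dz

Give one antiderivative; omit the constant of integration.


Answer: 2*atan(z**2/3 - 2/3)/3.


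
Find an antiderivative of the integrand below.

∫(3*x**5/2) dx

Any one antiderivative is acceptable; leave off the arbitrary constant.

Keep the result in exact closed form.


Answer: x**6/4.


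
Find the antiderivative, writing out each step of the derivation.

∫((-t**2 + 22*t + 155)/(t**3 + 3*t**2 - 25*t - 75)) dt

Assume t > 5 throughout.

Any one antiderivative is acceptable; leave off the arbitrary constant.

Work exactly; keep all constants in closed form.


Step 1. Decompose ∫((-t**2 + 22*t + 155)/(t**3 + 3*t**2 - 25*t - 75)) dt by partial fractions, (-t**2 + 22*t + 155)/(t**3 + 3*t**2 - 25*t - 75) = 1/(t + 5) - 5/(t + 3) + 3/(t - 5): now ∫(3/(t - 5)) dt + ∫(-5/(t + 3)) dt + ∫(1/(t + 5)) dt.
Step 2. Evaluate the standard form [assuming t > -5]: now log(t + 5) + ∫(3/(t - 5)) dt + ∫(-5/(t + 3)) dt.
Step 3. Evaluate the standard form [assuming t > -3]: now -5*log(t + 3) + log(t + 5) + ∫(3/(t - 5)) dt.
Step 4. Evaluate the standard form [assuming t > 5]: now 3*log(t - 5) - 5*log(t + 3) + log(t + 5).
Answer: 3*log(t - 5) - 5*log(t + 3) + log(t + 5).


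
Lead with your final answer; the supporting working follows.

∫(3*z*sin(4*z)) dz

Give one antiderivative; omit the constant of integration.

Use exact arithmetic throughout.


The answer is -3*z*cos(4*z)/4 + 3*sin(4*z)/16.
Step 1. Integrate ∫(3*z*sin(4*z)) dz by parts with u = z, dv = (3*sin(4*z)) dz, so v = -3*cos(4*z)/4: now -3*z*cos(4*z)/4 + ∫(3*cos(4*z)/4) dz.
Step 2. Evaluate the standard form: now -3*z*cos(4*z)/4 + 3*sin(4*z)/16.
Answer: -3*z*cos(4*z)/4 + 3*sin(4*z)/16.


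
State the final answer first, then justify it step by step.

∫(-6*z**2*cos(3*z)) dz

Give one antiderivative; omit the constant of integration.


The answer is -2*z**2*sin(3*z) - 4*z*cos(3*z)/3 + 4*sin(3*z)/9.
Step 1. Integrate ∫(-6*z**2*cos(3*z)) dz by parts with u = z**2, dv = (-6*cos(3*z)) dz, so v = -2*sin(3*z): now -2*z**2*sin(3*z) + ∫(4*z*sin(3*z)) dz.
Step 2. Integrate ∫(4*z*sin(3*z)) dz by parts with u = z, dv = (4*sin(3*z)) dz, so v = -4*cos(3*z)/3: now -2*z**2*sin(3*z) - 4*z*cos(3*z)/3 + ∫(4*cos(3*z)/3) dz.
Step 3. Evaluate the standard form: now -2*z**2*sin(3*z) - 4*z*cos(3*z)/3 + 4*sin(3*z)/9.
Answer: -2*z**2*sin(3*z) - 4*z*cos(3*z)/3 + 4*sin(3*z)/9.


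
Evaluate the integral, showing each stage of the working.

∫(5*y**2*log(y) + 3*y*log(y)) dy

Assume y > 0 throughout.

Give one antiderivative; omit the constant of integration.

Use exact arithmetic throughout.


Step 1. Rewrite: now ∫(3*y*log(y)) dy + ∫(5*y**2*log(y)) dy.
Step 2. Integrate ∫(5*y**2*log(y)) dy by parts with u = log(y), dv = (5*y**2) dy, so v = 5*y**3/3 [assuming y > 0]: now 5*y**3*log(y)/3 + ∫(-5*y**2/3) dy + ∫(3*y*log(y)) dy.
Step 3. Evaluate the standard form: now 5*y**3*log(y)/3 - 5*y**3/9 + ∫(3*y*log(y)) dy.
Step 4. Integrate ∫(3*y*log(y)) dy by parts with u = log(y), dv = (3*y) dy, so v = 3*y**2/2 [assuming y > 0]: now 5*y**3*log(y)/3 - 5*y**3/9 + 3*y**2*log(y)/2 + ∫(-3*y/2) dy.
Step 5. Evaluate the standard form: now 5*y**3*log(y)/3 - 5*y**3/9 + 3*y**2*log(y)/2 - 3*y**2/4.
Answer: 5*y**3*log(y)/3 - 5*y**3/9 + 3*y**2*log(y)/2 - 3*y**2/4.


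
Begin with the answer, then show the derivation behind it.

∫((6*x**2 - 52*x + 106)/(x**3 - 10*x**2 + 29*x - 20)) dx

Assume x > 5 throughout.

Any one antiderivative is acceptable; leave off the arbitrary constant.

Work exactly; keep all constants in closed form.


The answer is -log(x - 5) + 2*log(x - 4) + 5*log(x - 1).
Step 1. Decompose ∫((6*x**2 - 52*x + 106)/(x**3 - 10*x**2 + 29*x - 20)) dx by partial fractions, (6*x**2 - 52*x + 106)/(x**3 - 10*x**2 + 29*x - 20) = 5/(x - 1) + 2/(x - 4) - 1/(x - 5): now ∫(-1/(x - 5)) dx + ∫(2/(x - 4)) dx + ∫(5/(x - 1)) dx.
Step 2. Evaluate the standard form [assuming x > 1]: now 5*log(x - 1) + ∫(-1/(x - 5)) dx + ∫(2/(x - 4)) dx.
Step 3. Evaluate the standard form [assuming x > 5]: now -log(x - 5) + 5*log(x - 1) + ∫(2/(x - 4)) dx.
Step 4. Evaluate the standard form [assuming x > 4]: now -log(x - 5) + 2*log(x - 4) + 5*log(x - 1).
Answer: -log(x - 5) + 2*log(x - 4) + 5*log(x - 1).


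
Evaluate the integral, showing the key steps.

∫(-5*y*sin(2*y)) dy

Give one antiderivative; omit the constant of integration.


Step 1. Integrate ∫(-5*y*sin(2*y)) dy by parts with u = y, dv = (-5*sin(2*y)) dy, so v = 5*cos(2*y)/2: now 5*y*cos(2*y)/2 + ∫(-5*cos(2*y)/2) dy.
Step 2. Evaluate the standard form: now 5*y*cos(2*y)/2 - 5*sin(2*y)/4.
Answer: 5*y*cos(2*y)/2 - 5*sin(2*y)/4.


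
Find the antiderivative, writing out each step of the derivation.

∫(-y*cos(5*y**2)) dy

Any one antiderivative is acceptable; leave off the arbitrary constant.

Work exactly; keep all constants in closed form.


Step 1. Substitute u = y**2, turning ∫(-y*cos(5*y**2)) dy into ∫(-cos(5*u)/2) du: now ∫(-cos(5*u)/2) du.
Step 2. Evaluate the standard form: now -sin(5*u)/10.
Step 3. Substitute back u = y**2: now -sin(5*y**2)/10.
Answer: -sin(5*y**2)/10.


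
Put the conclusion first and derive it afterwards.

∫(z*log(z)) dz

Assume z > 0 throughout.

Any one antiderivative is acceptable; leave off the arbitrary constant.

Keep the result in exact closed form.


The answer is z**2*log(z)/2 - z**2/4.
Step 1. Integrate ∫(z*log(z)) dz by parts with u = log(z), dv = (z) dz, so v = z**2/2 [assuming z > 0]: now z**2*log(z)/2 + ∫(-z/2) dz.
Step 2. Evaluate the standard form: now z**2*log(z)/2 - z**2/4.
Answer: z**2*log(z)/2 - z**2/4.


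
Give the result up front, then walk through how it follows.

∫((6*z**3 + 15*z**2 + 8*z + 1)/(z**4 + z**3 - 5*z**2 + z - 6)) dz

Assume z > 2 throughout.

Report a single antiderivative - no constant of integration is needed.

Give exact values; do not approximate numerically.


The answer is 5*log(z - 2) + log(z + 3) + 2*atan(z).
Step 1. Decompose ∫((6*z**3 + 15*z**2 + 8*z + 1)/(z**4 + z**3 - 5*z**2 + z - 6)) dz by partial fractions, (6*z**3 + 15*z**2 + 8*z + 1)/(z**4 + z**3 - 5*z**2 + z - 6) = 2/(z**2 + 1) + 1/(z + 3) + 5/(z - 2): now ∫(5/(z - 2)) dz + ∫(1/(z + 3)) dz + ∫(2/(z**2 + 1)) dz.
Step 2. Evaluate the standard form [assuming z > -3]: now log(z + 3) + ∫(5/(z - 2)) dz + ∫(2/(z**2 + 1)) dz.
Step 3. Evaluate the standard form [assuming z > 2]: now 5*log(z - 2) + log(z + 3) + ∫(2/(z**2 + 1)) dz.
Step 4. Evaluate the standard form: now 5*log(z - 2) + log(z + 3) + 2*atan(z).
Answer: 5*log(z - 2) + log(z + 3) + 2*atan(z).


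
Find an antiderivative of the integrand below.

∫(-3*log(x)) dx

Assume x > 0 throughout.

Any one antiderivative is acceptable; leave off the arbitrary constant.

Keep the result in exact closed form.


Answer: -3*x*log(x) + 3*x.


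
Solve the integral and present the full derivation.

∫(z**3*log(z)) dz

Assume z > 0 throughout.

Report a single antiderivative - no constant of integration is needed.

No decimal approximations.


Step 1. Integrate ∫(z**3*log(z)) dz by parts with u = log(z), dv = (z**3) dz, so v = z**4/4 [assuming z > 0]: now z**4*log(z)/4 + ∫(-z**3/4) dz.
Step 2. Evaluate the standard form: now z**4*log(z)/4 - z**4/16.
Answer: z**4*log(z)/4 - z**4/16.


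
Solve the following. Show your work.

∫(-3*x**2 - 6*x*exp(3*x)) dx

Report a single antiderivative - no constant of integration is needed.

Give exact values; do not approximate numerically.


Step 1. Rewrite: now ∫(-3*x**2) dx + ∫(-6*x*exp(3*x)) dx.
Step 2. Evaluate the standard form: now -x**3 + ∫(-6*x*exp(3*x)) dx.
Step 3. Integrate ∫(-6*x*exp(3*x)) dx by parts with u = x, dv = (-6*exp(3*x)) dx, so v = -2*exp(3*x): now -x**3 - 2*x*exp(3*x) + ∫(2*exp(3*x)) dx.
Step 4. Evaluate the standard form: now -x**3 - 2*x*exp(3*x) + 2*exp(3*x)/3.
Answer: -x**3 - 2*x*exp(3*x) + 2*exp(3*x)/3.


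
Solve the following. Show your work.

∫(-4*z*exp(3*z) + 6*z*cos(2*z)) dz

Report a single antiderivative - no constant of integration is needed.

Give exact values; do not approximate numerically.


Step 1. Rewrite: now ∫(-4*z*exp(3*z)) dz + ∫(6*z*cos(2*z)) dz.
Step 2. Integrate ∫(-4*z*exp(3*z)) dz by parts with u = z, dv = (-4*exp(3*z)) dz, so v = -4*exp(3*z)/3: now -4*z*exp(3*z)/3 + ∫(6*z*cos(2*z)) dz + ∫(4*exp(3*z)/3) dz.
Step 3. Evaluate the standard form: now -4*z*exp(3*z)/3 + 4*exp(3*z)/9 + ∫(6*z*cos(2*z)) dz.
Step 4. Integrate ∫(6*z*cos(2*z)) dz by parts with u = z, dv = (6*cos(2*z)) dz, so v = 3*sin(2*z): now -4*z*exp(3*z)/3 + 3*z*sin(2*z) + 4*exp(3*z)/9 + ∫(-3*sin(2*z)) dz.
Step 5. Evaluate the standard form: now -4*z*exp(3*z)/3 + 3*z*sin(2*z) + 4*exp(3*z)/9 + 3*cos(2*z)/2.
Answer: -4*z*exp(3*z)/3 + 3*z*sin(2*z) + 4*exp(3*z)/9 + 3*cos(2*z)/2.


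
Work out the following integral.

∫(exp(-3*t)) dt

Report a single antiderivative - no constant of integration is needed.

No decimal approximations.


Answer: -exp(-3*t)/3.


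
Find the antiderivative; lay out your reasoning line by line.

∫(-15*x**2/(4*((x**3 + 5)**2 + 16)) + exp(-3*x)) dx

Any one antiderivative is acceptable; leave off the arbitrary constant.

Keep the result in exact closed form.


Step 1. Rewrite: now ∫(-15*x**2/(4*((x**3 + 5)**2 + 16))) dx + ∫(exp(-3*x)) dx.
Step 2. Evaluate the standard form: now ∫(-15*x**2/(4*((x**3 + 5)**2 + 16))) dx - exp(-3*x)/3.
Step 3. Substitute u = x**3 + 5, turning ∫(-15*x**2/(4*((x**3 + 5)**2 + 16))) dx into ∫(-5/(4*(u**2 + 16))) du: now ∫(-5/(4*(u**2 + 16))) du - exp(-3*x)/3.
Step 4. Evaluate the standard form: now -5*atan(u/4)/16 - exp(-3*x)/3.
Step 5. Substitute back u = x**3 + 5: now -5*atan(x**3/4 + 5/4)/16 - exp(-3*x)/3.
Answer: -5*atan(x**3/4 + 5/4)/16 - exp(-3*x)/3.


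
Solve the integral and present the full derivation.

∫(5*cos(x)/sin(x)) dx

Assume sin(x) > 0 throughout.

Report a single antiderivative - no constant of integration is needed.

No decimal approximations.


Step 1. Substitute u = sin(x), turning ∫(5*cos(x)/sin(x)) dx into ∫(5/u) du: now ∫(5/u) du.
Step 2. Evaluate the standard form [assuming u > 0]: now 5*log(u).
Step 3. Substitute back u = sin(x): now 5*log(sin(x)).
Answer: 5*log(sin(x)).


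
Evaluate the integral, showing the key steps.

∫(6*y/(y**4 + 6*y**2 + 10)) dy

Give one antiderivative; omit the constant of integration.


Step 1. Substitute u = y**2 + 3, turning ∫(6*y/(y**4 + 6*y**2 + 10)) dy into ∫(3/(u**2 + 1)) du: now ∫(3/(u**2 + 1)) du.
Step 2. Evaluate the standard form: now 3*atan(u).
Step 3. Substitute back u = y**2 + 3: now 3*atan(y**2 + 3).
Answer: 3*atan(y**2 + 3).


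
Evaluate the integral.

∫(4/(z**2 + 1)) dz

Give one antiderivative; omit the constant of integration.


Answer: 4*atan(z).


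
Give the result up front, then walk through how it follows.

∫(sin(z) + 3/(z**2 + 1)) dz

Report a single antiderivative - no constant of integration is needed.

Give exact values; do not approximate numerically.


The answer is -cos(z) + 3*atan(z).
Step 1. Rewrite: now ∫(3/(z**2 + 1)) dz + ∫(sin(z)) dz.
Step 2. Evaluate the standard form: now 3*atan(z) + ∫(sin(z)) dz.
Step 3. Evaluate the standard form: now -cos(z) + 3*atan(z).
Answer: -cos(z) + 3*atan(z).


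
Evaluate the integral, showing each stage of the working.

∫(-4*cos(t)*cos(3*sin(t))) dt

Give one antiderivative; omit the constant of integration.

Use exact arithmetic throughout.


Step 1. Substitute u = sin(t), turning ∫(-4*cos(t)*cos(3*sin(t))) dt into ∫(-4*cos(3*u)) du: now ∫(-4*cos(3*u)) du.
Step 2. Evaluate the standard form: now -4*sin(3*u)/3.
Step 3. Substitute back u = sin(t): now -4*sin(3*sin(t))/3.
Answer: -4*sin(3*sin(t))/3.


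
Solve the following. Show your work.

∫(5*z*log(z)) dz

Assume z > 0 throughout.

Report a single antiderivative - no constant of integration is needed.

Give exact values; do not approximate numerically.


Step 1. Integrate ∫(5*z*log(z)) dz by parts with u = log(z), dv = (5*z) dz, so v = 5*z**2/2 [assuming z > 0]: now 5*z**2*log(z)/2 + ∫(-5*z/2) dz.
Step 2. Evaluate the standard form: now 5*z**2*log(z)/2 - 5*z**2/4.
Answer: 5*z**2*log(z)/2 - 5*z**2/4.


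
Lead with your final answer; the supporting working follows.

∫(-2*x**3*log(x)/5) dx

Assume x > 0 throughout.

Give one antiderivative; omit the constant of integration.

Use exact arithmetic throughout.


The answer is -x**4*log(x)/10 + x**4/40.
Step 1. Integrate ∫(-2*x**3*log(x)/5) dx by parts with u = log(x), dv = (-2*x**3/5) dx, so v = -x**4/10 [assuming x > 0]: now -x**4*log(x)/10 + ∫(x**3/10) dx.
Step 2. Evaluate the standard form: now -x**4*log(x)/10 + x**4/40.
Answer: -x**4*log(x)/10 + x**4/40.


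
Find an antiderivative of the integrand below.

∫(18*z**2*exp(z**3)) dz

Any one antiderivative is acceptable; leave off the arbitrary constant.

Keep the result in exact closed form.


Answer: 6*exp(z**3).


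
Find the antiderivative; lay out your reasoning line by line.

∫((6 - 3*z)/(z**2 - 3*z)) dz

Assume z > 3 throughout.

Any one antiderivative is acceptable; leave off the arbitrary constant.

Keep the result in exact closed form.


Step 1. Decompose ∫((6 - 3*z)/(z**2 - 3*z)) dz by partial fractions, (6 - 3*z)/(z**2 - 3*z) = -1/(z - 3) - 2/z: now ∫(-2/z) dz + ∫(-1/(z - 3)) dz.
Step 2. Evaluate the standard form [assuming z > 0]: now -2*log(z) + ∫(-1/(z - 3)) dz.
Step 3. Evaluate the standard form [assuming z > 3]: now -2*log(z) - log(z - 3).
Answer: -2*log(z) - log(z - 3).


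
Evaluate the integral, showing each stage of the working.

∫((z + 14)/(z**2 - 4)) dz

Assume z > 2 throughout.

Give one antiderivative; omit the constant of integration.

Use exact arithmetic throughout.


Step 1. Decompose ∫((z + 14)/(z**2 - 4)) dz by partial fractions, (z + 14)/(z**2 - 4) = -3/(z + 2) + 4/(z - 2): now ∫(4/(z - 2)) dz + ∫(-3/(z + 2)) dz.
Step 2. Evaluate the standard form [assuming z > -2]: now -3*log(z + 2) + ∫(4/(z - 2)) dz.
Step 3. Evaluate the standard form [assuming z > 2]: now 4*log(z - 2) - 3*log(z + 2).
Answer: 4*log(z - 2) - 3*log(z + 2).


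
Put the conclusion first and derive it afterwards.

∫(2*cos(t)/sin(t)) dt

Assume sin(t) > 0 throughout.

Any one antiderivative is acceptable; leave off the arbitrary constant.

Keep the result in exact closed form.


The answer is 2*log(sin(t)).
Step 1. Substitute u = sin(t), turning ∫(2*cos(t)/sin(t)) dt into ∫(2/u) du: now ∫(2/u) du.
Step 2. Evaluate the standard form [assuming u > 0]: now 2*log(u).
Step 3. Substitute back u = sin(t): now 2*log(sin(t)).
Answer: 2*log(sin(t)).


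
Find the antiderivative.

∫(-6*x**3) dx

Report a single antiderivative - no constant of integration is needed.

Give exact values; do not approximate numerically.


Answer: -3*x**4/2.


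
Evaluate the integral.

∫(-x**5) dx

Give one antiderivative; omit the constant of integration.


Answer: -x**6/6.


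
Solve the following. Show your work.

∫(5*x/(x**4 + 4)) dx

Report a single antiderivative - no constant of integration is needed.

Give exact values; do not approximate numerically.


Step 1. Substitute u = x**2, turning ∫(5*x/(x**4 + 4)) dx into ∫(5/(2*(u**2 + 4))) du: now ∫(5/(2*(u**2 + 4))) du.
Step 2. Evaluate the standard form: now 5*atan(u/2)/4.
Step 3. Substitute back u = x**2: now 5*atan(x**2/2)/4.
Answer: 5*atan(x**2/2)/4.


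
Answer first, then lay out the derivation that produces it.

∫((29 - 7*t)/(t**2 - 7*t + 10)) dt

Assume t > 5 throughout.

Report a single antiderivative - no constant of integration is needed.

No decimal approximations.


The answer is -2*log(t - 5) - 5*log(t - 2).
Step 1. Decompose ∫((29 - 7*t)/(t**2 - 7*t + 10)) dt by partial fractions, (29 - 7*t)/(t**2 - 7*t + 10) = -5/(t - 2) - 2/(t - 5): now ∫(-2/(t - 5)) dt + ∫(-5/(t - 2)) dt.
Step 2. Evaluate the standard form [assuming t > 5]: now -2*log(t - 5) + ∫(-5/(t - 2)) dt.
Step 3. Evaluate the standard form [assuming t > 2]: now -2*log(t - 5) - 5*log(t - 2).
Answer: -2*log(t - 5) - 5*log(t - 2).


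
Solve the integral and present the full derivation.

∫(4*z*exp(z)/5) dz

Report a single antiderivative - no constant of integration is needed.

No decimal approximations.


Step 1. Integrate ∫(4*z*exp(z)/5) dz by parts with u = z, dv = (4*exp(z)/5) dz, so v = 4*exp(z)/5: now 4*z*exp(z)/5 + ∫(-4*exp(z)/5) dz.
Step 2. Evaluate the standard form: now 4*z*exp(z)/5 - 4*exp(z)/5.
Answer: 4*z*exp(z)/5 - 4*exp(z)/5.


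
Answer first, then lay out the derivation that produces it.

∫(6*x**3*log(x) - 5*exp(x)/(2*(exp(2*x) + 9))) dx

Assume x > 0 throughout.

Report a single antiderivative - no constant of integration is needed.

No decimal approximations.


The answer is 3*x**4*log(x)/2 - 3*x**4/8 - 5*atan(exp(x)/3)/6.
Step 1. Rewrite: now ∫(6*x**3*log(x)) dx + ∫(-5*exp(x)/(2*(exp(2*x) + 9))) dx.
Step 2. Integrate ∫(6*x**3*log(x)) dx by parts with u = log(x), dv = (6*x**3) dx, so v = 3*x**4/2 [assuming x > 0]: now 3*x**4*log(x)/2 + ∫(-3*x**3/2) dx + ∫(-5*exp(x)/(2*(exp(2*x) + 9))) dx.
Step 3. Evaluate the standard form: now 3*x**4*log(x)/2 - 3*x**4/8 + ∫(-5*exp(x)/(2*(exp(2*x) + 9))) dx.
Step 4. Substitute u = exp(x), turning ∫(-5*exp(x)/(2*(exp(2*x) + 9))) dx into ∫(-5/(2*(u**2 + 9))) du: now 3*x**4*log(x)/2 - 3*x**4/8 + ∫(-5/(2*(u**2 + 9))) du.
Step 5. Evaluate the standard form: now 3*x**4*log(x)/2 - 3*x**4/8 - 5*atan(u/3)/6.
Step 6. Substitute back u = exp(x): now 3*x**4*log(x)/2 - 3*x**4/8 - 5*atan(exp(x)/3)/6.
Answer: 3*x**4*log(x)/2 - 3*x**4/8 - 5*atan(exp(x)/3)/6.


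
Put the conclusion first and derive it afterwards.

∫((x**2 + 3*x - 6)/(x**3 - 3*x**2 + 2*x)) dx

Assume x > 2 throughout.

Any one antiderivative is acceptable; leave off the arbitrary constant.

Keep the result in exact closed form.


The answer is -3*log(x) + 2*log(x - 2) + 2*log(x - 1).
Step 1. Decompose ∫((x**2 + 3*x - 6)/(x**3 - 3*x**2 + 2*x)) dx by partial fractions, (x**2 + 3*x - 6)/(x**3 - 3*x**2 + 2*x) = 2/(x - 1) + 2/(x - 2) - 3/x: now ∫(-3/x) dx + ∫(2/(x - 2)) dx + ∫(2/(x - 1)) dx.
Step 2. Evaluate the standard form [assuming x > 0]: now -3*log(x) + ∫(2/(x - 2)) dx + ∫(2/(x - 1)) dx.
Step 3. Evaluate the standard form [assuming x > 2]: now -3*log(x) + 2*log(x - 2) + ∫(2/(x - 1)) dx.
Step 4. Evaluate the standard form [assuming x > 1]: now -3*log(x) + 2*log(x - 2) + 2*log(x - 1).
Answer: -3*log(x) + 2*log(x - 2) + 2*log(x - 1).


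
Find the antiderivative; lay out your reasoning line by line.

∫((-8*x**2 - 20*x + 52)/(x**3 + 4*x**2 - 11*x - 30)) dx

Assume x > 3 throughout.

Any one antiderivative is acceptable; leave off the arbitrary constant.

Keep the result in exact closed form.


Step 1. Decompose ∫((-8*x**2 - 20*x + 52)/(x**3 + 4*x**2 - 11*x - 30)) dx by partial fractions, (-8*x**2 - 20*x + 52)/(x**3 + 4*x**2 - 11*x - 30) = -2/(x + 5) - 4/(x + 2) - 2/(x - 3): now ∫(-2/(x - 3)) dx + ∫(-4/(x + 2)) dx + ∫(-2/(x + 5)) dx.
Step 2. Evaluate the standard form [assuming x > -5]: now -2*log(x + 5) + ∫(-2/(x - 3)) dx + ∫(-4/(x + 2)) dx.
Step 3. Evaluate the standard form [assuming x > -2]: now -4*log(x + 2) - 2*log(x + 5) + ∫(-2/(x - 3)) dx.
Step 4. Evaluate the standard form [assuming x > 3]: now -2*log(x - 3) - 4*log(x + 2) - 2*log(x + 5).
Answer: -2*log(x - 3) - 4*log(x + 2) - 2*log(x + 5).


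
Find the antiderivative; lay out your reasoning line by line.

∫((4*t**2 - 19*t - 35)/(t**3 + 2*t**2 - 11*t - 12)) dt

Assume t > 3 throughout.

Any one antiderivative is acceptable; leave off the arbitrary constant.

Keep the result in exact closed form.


Step 1. Decompose ∫((4*t**2 - 19*t - 35)/(t**3 + 2*t**2 - 11*t - 12)) dt by partial fractions, (4*t**2 - 19*t - 35)/(t**3 + 2*t**2 - 11*t - 12) = 5/(t + 4) + 1/(t + 1) - 2/(t - 3): now ∫(-2/(t - 3)) dt + ∫(1/(t + 1)) dt + ∫(5/(t + 4)) dt.
Step 2. Evaluate the standard form [assuming t > -1]: now log(t + 1) + ∫(-2/(t - 3)) dt + ∫(5/(t + 4)) dt.
Step 3. Evaluate the standard form [assuming t > 3]: now -2*log(t - 3) + log(t + 1) + ∫(5/(t + 4)) dt.
Step 4. Evaluate the standard form [assuming t > -4]: now -2*log(t - 3) + log(t + 1) + 5*log(t + 4).
Answer: -2*log(t - 3) + log(t + 1) + 5*log(t + 4).


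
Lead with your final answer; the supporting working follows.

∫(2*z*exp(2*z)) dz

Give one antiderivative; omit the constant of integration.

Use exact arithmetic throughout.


The answer is z*exp(2*z) - exp(2*z)/2.
Step 1. Integrate ∫(2*z*exp(2*z)) dz by parts with u = z, dv = (2*exp(2*z)) dz, so v = exp(2*z): now z*exp(2*z) + ∫(-exp(2*z)) dz.
Step 2. Evaluate the standard form: now z*exp(2*z) - exp(2*z)/2.
Answer: z*exp(2*z) - exp(2*z)/2.


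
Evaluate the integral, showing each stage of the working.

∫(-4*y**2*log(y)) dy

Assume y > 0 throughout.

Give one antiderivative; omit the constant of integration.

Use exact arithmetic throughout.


Step 1. Integrate ∫(-4*y**2*log(y)) dy by parts with u = log(y), dv = (-4*y**2) dy, so v = -4*y**3/3 [assuming y > 0]: now -4*y**3*log(y)/3 + ∫(4*y**2/3) dy.
Step 2. Evaluate the standard form: now -4*y**3*log(y)/3 + 4*y**3/9.
Answer: -4*y**3*log(y)/3 + 4*y**3/9.


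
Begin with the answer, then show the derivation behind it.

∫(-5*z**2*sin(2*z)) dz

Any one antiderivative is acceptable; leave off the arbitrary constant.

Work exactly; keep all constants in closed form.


The answer is 5*z**2*cos(2*z)/2 - 5*z*sin(2*z)/2 - 5*cos(2*z)/4.
Step 1. Integrate ∫(-5*z**2*sin(2*z)) dz by parts with u = z**2, dv = (-5*sin(2*z)) dz, so v = 5*cos(2*z)/2: now 5*z**2*cos(2*z)/2 + ∫(-5*z*cos(2*z)) dz.
Step 2. Integrate ∫(-5*z*cos(2*z)) dz by parts with u = z, dv = (-5*cos(2*z)) dz, so v = -5*sin(2*z)/2: now 5*z**2*cos(2*z)/2 - 5*z*sin(2*z)/2 + ∫(5*sin(2*z)/2) dz.
Step 3. Evaluate the standard form: now 5*z**2*cos(2*z)/2 - 5*z*sin(2*z)/2 - 5*cos(2*z)/4.
Answer: 5*z**2*cos(2*z)/2 - 5*z*sin(2*z)/2 - 5*cos(2*z)/4.


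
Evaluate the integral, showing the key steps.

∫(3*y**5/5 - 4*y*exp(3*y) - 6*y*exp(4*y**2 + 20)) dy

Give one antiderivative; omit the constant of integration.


Step 1. Rewrite: now ∫(3*y**5/5) dy + ∫(-4*y*exp(3*y)) dy + ∫(-6*y*exp(4*y**2 + 20)) dy.
Step 2. Integrate ∫(-4*y*exp(3*y)) dy by parts with u = y, dv = (-4*exp(3*y)) dy, so v = -4*exp(3*y)/3: now -4*y*exp(3*y)/3 + ∫(3*y**5/5) dy + ∫(-6*y*exp(4*y**2 + 20)) dy + ∫(4*exp(3*y)/3) dy.
Step 3. Evaluate the standard form: now -4*y*exp(3*y)/3 + 4*exp(3*y)/9 + ∫(3*y**5/5) dy + ∫(-6*y*exp(4*y**2 + 20)) dy.
Step 4. Evaluate the standard form: now y**6/10 - 4*y*exp(3*y)/3 + 4*exp(3*y)/9 + ∫(-6*y*exp(4*y**2 + 20)) dy.
Step 5. Substitute u = y**2 + 5, turning ∫(-6*y*exp(4*y**2 + 20)) dy into ∫(-3*exp(4*u)) du: now y**6/10 - 4*y*exp(3*y)/3 + 4*exp(3*y)/9 + ∫(-3*exp(4*u)) du.
Step 6. Evaluate the standard form: now y**6/10 - 4*y*exp(3*y)/3 - 3*exp(4*u)/4 + 4*exp(3*y)/9.
Step 7. Substitute back u = y**2 + 5: now y**6/10 - 4*y*exp(3*y)/3 + 4*exp(3*y)/9 - 3*exp(4*y**2 + 20)/4.
Answer: y**6/10 - 4*y*exp(3*y)/3 + 4*exp(3*y)/9 - 3*exp(4*y**2 + 20)/4.


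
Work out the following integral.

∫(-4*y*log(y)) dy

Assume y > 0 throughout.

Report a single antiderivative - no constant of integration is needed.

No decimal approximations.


Answer: -2*y**2*log(y) + y**2.


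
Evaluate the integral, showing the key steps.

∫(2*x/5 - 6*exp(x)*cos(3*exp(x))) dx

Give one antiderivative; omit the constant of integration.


Step 1. Rewrite: now ∫(2*x/5) dx + ∫(-6*exp(x)*cos(3*exp(x))) dx.
Step 2. Substitute u = exp(x), turning ∫(-6*exp(x)*cos(3*exp(x))) dx into ∫(-6*cos(3*u)) du: now ∫(2*x/5) dx + ∫(-6*cos(3*u)) du.
Step 3. Evaluate the standard form: now -2*sin(3*u) + ∫(2*x/5) dx.
Step 4. Substitute back u = exp(x): now -2*sin(3*exp(x)) + ∫(2*x/5) dx.
Step 5. Evaluate the standard form: now x**2/5 - 2*sin(3*exp(x)).
Answer: x**2/5 - 2*sin(3*exp(x)).


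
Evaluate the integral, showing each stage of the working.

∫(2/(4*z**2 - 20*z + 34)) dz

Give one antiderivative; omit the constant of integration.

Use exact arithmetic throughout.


Step 1. Substitute u = 5 - 2*z, turning ∫(2/(4*z**2 - 20*z + 34)) dz into ∫(-1/(u**2 + 9)) du: now ∫(-1/(u**2 + 9)) du.
Step 2. Evaluate the standard form: now -atan(u/3)/3.
Step 3. Substitute back u = 5 - 2*z: now atan(2*z/3 - 5/3)/3.
Answer: atan(2*z/3 - 5/3)/3.
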